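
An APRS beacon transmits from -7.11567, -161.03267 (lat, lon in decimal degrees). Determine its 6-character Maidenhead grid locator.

AI92lv

Shift to the Maidenhead origin (180°W, 90°S): lon 18.9673, lat 82.8843.
Field: 18.9673/20 → 0 → A, 82.8843/10 → 8 → I; chars AI.
Square: 18.9673/2 → 9, 2.8843/1 → 2; chars 92.
Subsquare: 0.9673/0.0833333 → 11 → l, 0.8843/0.0416667 → 21 → v; chars lv.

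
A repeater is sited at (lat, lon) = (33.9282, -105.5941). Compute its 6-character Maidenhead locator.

DM73ew

Shift to the Maidenhead origin (180°W, 90°S): lon 74.4059, lat 123.9282.
Field: lon ⌊74.4059/20⌋ = 3 → D; lat ⌊123.9282/10⌋ = 12 → M.
Square: lon ⌊14.4059/2⌋ = 7; lat ⌊3.9282/1⌋ = 3.
Subsquare: lon ⌊0.4059/0.0833333⌋ = 4 → e; lat ⌊0.9282/0.0416667⌋ = 22 → w.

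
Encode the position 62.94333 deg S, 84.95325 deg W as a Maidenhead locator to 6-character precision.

Shift to the Maidenhead origin (180°W, 90°S): lon 95.0468, lat 27.0567.
Field: lon ⌊95.0468/20⌋ = 4 → E; lat ⌊27.0567/10⌋ = 2 → C.
Square: lon ⌊15.0468/2⌋ = 7; lat ⌊7.0567/1⌋ = 7.
Subsquare: lon ⌊1.0468/0.0833333⌋ = 12 → m; lat ⌊0.0567/0.0416667⌋ = 1 → b.

EC77mb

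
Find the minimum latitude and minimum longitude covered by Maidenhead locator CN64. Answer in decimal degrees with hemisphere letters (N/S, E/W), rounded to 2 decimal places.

44.00° N, 128.00° W

Field C=2, N=13: +2·20° lon, +13·10° lat → SW at lon -140°, lat 40°.
Square 6, 4: +6·2° lon, +4·1° lat → SW at lon -128°, lat 44°.
latitude 44.00° N, longitude 128.00° W.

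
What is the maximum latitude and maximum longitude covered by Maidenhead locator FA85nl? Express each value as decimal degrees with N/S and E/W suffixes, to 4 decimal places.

84.5000° S, 62.8333° W

Field F=5, A=0: +5·20° lon, +0·10° lat → SW at lon -80°, lat -90°.
Square 8, 5: +8·2° lon, +5·1° lat → SW at lon -64°, lat -85°.
Subsquare n=13, l=11: +13·0.0833333° lon, +11·0.0416667° lat → SW at lon -62.9167°, lat -84.5417°.
Cell spans 0.0833333° lon × 0.0416667° lat. NE corner is SW corner plus one full cell.
latitude 84.5000° S, longitude 62.8333° W.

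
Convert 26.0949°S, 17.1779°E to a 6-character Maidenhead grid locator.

JG83ov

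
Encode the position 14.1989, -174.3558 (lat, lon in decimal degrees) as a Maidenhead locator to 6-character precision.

Add 180° to longitude and 90° to latitude: 5.6442, 104.1989.
Field (20°×10°, letters A–R): 5.6442/20 → 0 → A, 104.1989/10 → 10 → K; chars AK.
Square (2°×1°, digits 0–9): 5.6442/2 → 2, 4.1989/1 → 4; chars 24.
Subsquare (5′×2.5′, letters a–x): 1.6442/0.0833333 → 19 → t, 0.1989/0.0416667 → 4 → e; chars te.

AK24te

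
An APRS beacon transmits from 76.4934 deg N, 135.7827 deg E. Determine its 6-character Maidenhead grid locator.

PQ76vl

Shift to the Maidenhead origin (180°W, 90°S): lon 315.7827, lat 166.4934.
Field: lon ⌊315.7827/20⌋ = 15 → P; lat ⌊166.4934/10⌋ = 16 → Q.
Square: lon ⌊15.7827/2⌋ = 7; lat ⌊6.4934/1⌋ = 6.
Subsquare: lon ⌊1.7827/0.0833333⌋ = 21 → v; lat ⌊0.4934/0.0416667⌋ = 11 → l.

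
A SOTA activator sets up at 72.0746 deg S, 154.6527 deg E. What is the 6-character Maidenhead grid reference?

QB77hw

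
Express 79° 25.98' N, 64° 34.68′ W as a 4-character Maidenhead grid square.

FQ79

Add 180° to longitude and 90° to latitude: 115.42, 169.43.
Field: 115.42/20 → 5 → F, 169.43/10 → 16 → Q; chars FQ.
Square: 15.42/2 → 7, 9.43/1 → 9; chars 79.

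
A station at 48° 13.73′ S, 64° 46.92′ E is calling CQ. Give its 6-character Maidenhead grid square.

Shift to the Maidenhead origin (180°W, 90°S): lon 244.7820, lat 41.7712.
Field: lon ⌊244.7820/20⌋ = 12 → M; lat ⌊41.7712/10⌋ = 4 → E.
Square: lon ⌊4.7820/2⌋ = 2; lat ⌊1.7712/1⌋ = 1.
Subsquare: lon ⌊0.7820/0.0833333⌋ = 9 → j; lat ⌊0.7712/0.0416667⌋ = 18 → s.

ME21js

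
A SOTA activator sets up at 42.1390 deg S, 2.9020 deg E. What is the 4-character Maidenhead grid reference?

JE17

Shift to the Maidenhead origin (180°W, 90°S): lon 182.90, lat 47.86.
Field: lon ⌊182.90/20⌋ = 9 → J; lat ⌊47.86/10⌋ = 4 → E.
Square: lon ⌊2.90/2⌋ = 1; lat ⌊7.86/1⌋ = 7.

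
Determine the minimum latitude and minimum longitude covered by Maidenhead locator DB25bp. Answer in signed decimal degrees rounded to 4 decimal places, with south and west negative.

Field D=3, B=1: +3·20° lon, +1·10° lat → SW at lon -120°, lat -80°.
Square 2, 5: +2·2° lon, +5·1° lat → SW at lon -116°, lat -75°.
Subsquare b=1, p=15: +1·0.0833333° lon, +15·0.0416667° lat → SW at lon -115.917°, lat -74.375°.
latitude -74.3750, longitude -115.9167.

-74.3750, -115.9167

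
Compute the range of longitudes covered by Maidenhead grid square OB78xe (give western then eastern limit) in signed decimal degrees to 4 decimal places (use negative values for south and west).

Field O=14, B=1: +14·20° lon, +1·10° lat → SW at lon 100°, lat -80°.
Square 7, 8: +7·2° lon, +8·1° lat → SW at lon 114°, lat -72°.
Subsquare x=23, e=4: +23·0.0833333° lon, +4·0.0416667° lat → SW at lon 115.917°, lat -71.8333°.
Cell spans 0.0833333° lon × 0.0416667° lat.
west 115.9167, east 116.0000.

115.9167, 116.0000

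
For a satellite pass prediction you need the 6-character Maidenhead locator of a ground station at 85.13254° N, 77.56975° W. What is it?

FR15fd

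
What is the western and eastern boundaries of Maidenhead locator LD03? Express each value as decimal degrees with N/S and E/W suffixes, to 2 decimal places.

Field L=11, D=3: +11·20° lon, +3·10° lat → SW at lon 40°, lat -60°.
Square 0, 3: +0·2° lon, +3·1° lat → SW at lon 40°, lat -57°.
Cell spans 2° lon × 1° lat.
west 40.00° E, east 42.00° E.

40.00° E, 42.00° E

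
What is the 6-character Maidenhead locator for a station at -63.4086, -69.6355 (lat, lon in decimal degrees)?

Shift to the Maidenhead origin (180°W, 90°S): lon 110.3645, lat 26.5914.
Field: lon ⌊110.3645/20⌋ = 5 → F; lat ⌊26.5914/10⌋ = 2 → C.
Square: lon ⌊10.3645/2⌋ = 5; lat ⌊6.5914/1⌋ = 6.
Subsquare: lon ⌊0.3645/0.0833333⌋ = 4 → e; lat ⌊0.5914/0.0416667⌋ = 14 → o.

FC56eo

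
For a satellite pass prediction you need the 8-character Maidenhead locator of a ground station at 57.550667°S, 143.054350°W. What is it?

Add 180° to longitude and 90° to latitude: 36.94565, 32.44933.
Field: 36.94565/20 → 1 → B, 32.44933/10 → 3 → D; chars BD.
Square: 16.94565/2 → 8, 2.44933/1 → 2; chars 82.
Subsquare: 0.94565/0.0833333 → 11 → l, 0.44933/0.0416667 → 10 → k; chars lk.
Extended square: 0.02898/0.00833333 → 3, 0.03267/0.00416667 → 7; chars 37.

BD82lk37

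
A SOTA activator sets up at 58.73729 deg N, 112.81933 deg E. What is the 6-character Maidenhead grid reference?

Shift to the Maidenhead origin (180°W, 90°S): lon 292.8193, lat 148.7373.
Field: 292.8193/20 → 14 → O, 148.7373/10 → 14 → O; chars OO.
Square: 12.8193/2 → 6, 8.7373/1 → 8; chars 68.
Subsquare: 0.8193/0.0833333 → 9 → j, 0.7373/0.0416667 → 17 → r; chars jr.

OO68jr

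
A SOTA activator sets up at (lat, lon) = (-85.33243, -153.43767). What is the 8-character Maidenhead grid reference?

BA34gq70

Add 180° to longitude and 90° to latitude: 26.56233, 4.66757.
Field: 26.56233/20 → 1 → B, 4.66757/10 → 0 → A; chars BA.
Square: 6.56233/2 → 3, 4.66757/1 → 4; chars 34.
Subsquare: 0.56233/0.0833333 → 6 → g, 0.66757/0.0416667 → 16 → q; chars gq.
Extended square: 0.06233/0.00833333 → 7, 0.00090/0.00416667 → 0; chars 70.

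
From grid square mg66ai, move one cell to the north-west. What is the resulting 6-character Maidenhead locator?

MG56xj

Longitude subsquare a = 0; −1 → -1, wraps to 23 = x, carry into square.
Longitude square 6; −1 → 5.
Latitude subsquare i = 8; +1 → 9 = j.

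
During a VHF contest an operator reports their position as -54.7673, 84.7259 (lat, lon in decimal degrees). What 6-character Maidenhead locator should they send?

ND25if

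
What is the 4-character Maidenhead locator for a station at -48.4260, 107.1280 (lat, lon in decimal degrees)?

OE31

Add 180° to longitude and 90° to latitude: 287.13, 41.57.
Field: 287.13/20 → 14 → O, 41.57/10 → 4 → E; chars OE.
Square: 7.13/2 → 3, 1.57/1 → 1; chars 31.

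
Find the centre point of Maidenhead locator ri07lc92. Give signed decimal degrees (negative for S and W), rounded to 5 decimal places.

-2.90625, 160.99583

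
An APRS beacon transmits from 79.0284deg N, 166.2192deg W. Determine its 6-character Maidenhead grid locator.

Offset from 180°W / 90°S: lon 13.7808°, lat 169.0284°.
Field: lon ⌊13.7808/20⌋ = 0 → A; lat ⌊169.0284/10⌋ = 16 → Q.
Square: lon ⌊13.7808/2⌋ = 6; lat ⌊9.0284/1⌋ = 9.
Subsquare: lon ⌊1.7808/0.0833333⌋ = 21 → v; lat ⌊0.0284/0.0416667⌋ = 0 → a.

AQ69va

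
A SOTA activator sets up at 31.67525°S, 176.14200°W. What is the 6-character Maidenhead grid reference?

AF18wh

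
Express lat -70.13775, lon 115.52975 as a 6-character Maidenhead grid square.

Shift to the Maidenhead origin (180°W, 90°S): lon 295.5298, lat 19.8623.
Field: lon ⌊295.5298/20⌋ = 14 → O; lat ⌊19.8623/10⌋ = 1 → B.
Square: lon ⌊15.5298/2⌋ = 7; lat ⌊9.8623/1⌋ = 9.
Subsquare: lon ⌊1.5298/0.0833333⌋ = 18 → s; lat ⌊0.8623/0.0416667⌋ = 20 → u.

OB79su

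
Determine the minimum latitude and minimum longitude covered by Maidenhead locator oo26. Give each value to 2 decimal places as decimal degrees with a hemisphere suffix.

56.00° N, 104.00° E

Field O=14, O=14: +14·20° lon, +14·10° lat → SW at lon 100°, lat 50°.
Square 2, 6: +2·2° lon, +6·1° lat → SW at lon 104°, lat 56°.
latitude 56.00° N, longitude 104.00° E.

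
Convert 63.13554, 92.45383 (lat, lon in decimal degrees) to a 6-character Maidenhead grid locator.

NP63fd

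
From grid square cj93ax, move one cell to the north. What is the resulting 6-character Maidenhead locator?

CJ94aa

Latitude subsquare x = 23; +1 → 24, wraps to 0 = a, carry into square.
Latitude square 3; +1 → 4.
The longitude characters are unchanged.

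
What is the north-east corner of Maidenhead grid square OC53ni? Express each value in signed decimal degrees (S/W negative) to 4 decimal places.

Field O=14, C=2: +14·20° lon, +2·10° lat → SW at lon 100°, lat -70°.
Square 5, 3: +5·2° lon, +3·1° lat → SW at lon 110°, lat -67°.
Subsquare n=13, i=8: +13·0.0833333° lon, +8·0.0416667° lat → SW at lon 111.083°, lat -66.6667°.
Cell spans 0.0833333° lon × 0.0416667° lat. NE corner is SW corner plus one full cell.
latitude -66.6250, longitude 111.1667.

-66.6250, 111.1667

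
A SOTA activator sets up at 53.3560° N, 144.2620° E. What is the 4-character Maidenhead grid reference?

QO23

Shift to the Maidenhead origin (180°W, 90°S): lon 324.26, lat 143.36.
Field: lon ⌊324.26/20⌋ = 16 → Q; lat ⌊143.36/10⌋ = 14 → O.
Square: lon ⌊4.26/2⌋ = 2; lat ⌊3.36/1⌋ = 3.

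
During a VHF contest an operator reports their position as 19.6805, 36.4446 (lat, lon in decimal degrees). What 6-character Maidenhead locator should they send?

KK89fq

Offset from 180°W / 90°S: lon 216.4446°, lat 109.6805°.
Field (20°×10°, letters A–R): 216.4446/20 → 10 → K, 109.6805/10 → 10 → K; chars KK.
Square (2°×1°, digits 0–9): 16.4446/2 → 8, 9.6805/1 → 9; chars 89.
Subsquare (5′×2.5′, letters a–x): 0.4446/0.0833333 → 5 → f, 0.6805/0.0416667 → 16 → q; chars fq.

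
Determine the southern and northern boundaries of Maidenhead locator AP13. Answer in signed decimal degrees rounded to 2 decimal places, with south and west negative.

63.00, 64.00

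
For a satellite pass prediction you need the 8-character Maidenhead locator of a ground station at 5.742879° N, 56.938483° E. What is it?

Add 180° to longitude and 90° to latitude: 236.93848, 95.74288.
Field: 236.93848/20 → 11 → L, 95.74288/10 → 9 → J; chars LJ.
Square: 16.93848/2 → 8, 5.74288/1 → 5; chars 85.
Subsquare: 0.93848/0.0833333 → 11 → l, 0.74288/0.0416667 → 17 → r; chars lr.
Extended square: 0.02182/0.00833333 → 2, 0.03455/0.00416667 → 8; chars 28.

LJ85lr28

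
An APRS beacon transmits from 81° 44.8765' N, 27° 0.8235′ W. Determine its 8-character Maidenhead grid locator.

HR61lr89

Offset from 180°W / 90°S: lon 152.98628°, lat 171.74794°.
Field: 152.98628/20 → 7 → H, 171.74794/10 → 17 → R; chars HR.
Square: 12.98628/2 → 6, 1.74794/1 → 1; chars 61.
Subsquare: 0.98628/0.0833333 → 11 → l, 0.74794/0.0416667 → 17 → r; chars lr.
Extended square: 0.06961/0.00833333 → 8, 0.03961/0.00416667 → 9; chars 89.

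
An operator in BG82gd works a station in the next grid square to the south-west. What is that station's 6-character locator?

Longitude subsquare g = 6; −1 → 5 = f.
Latitude subsquare d = 3; −1 → 2 = c.

BG82fc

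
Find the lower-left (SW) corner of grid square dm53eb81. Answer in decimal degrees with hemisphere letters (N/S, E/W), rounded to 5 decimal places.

33.04583° N, 109.60000° W

Field D=3, M=12: +3·20° lon, +12·10° lat → SW at lon -120°, lat 30°.
Square 5, 3: +5·2° lon, +3·1° lat → SW at lon -110°, lat 33°.
Subsquare e=4, b=1: +4·0.0833333° lon, +1·0.0416667° lat → SW at lon -109.667°, lat 33.0417°.
Extended square 8, 1: +8·0.00833333° lon, +1·0.00416667° lat → SW at lon -109.6°, lat 33.0458°.
latitude 33.04583° N, longitude 109.60000° W.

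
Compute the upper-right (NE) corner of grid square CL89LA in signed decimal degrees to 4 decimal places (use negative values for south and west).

Field C=2, L=11: +2·20° lon, +11·10° lat → SW at lon -140°, lat 20°.
Square 8, 9: +8·2° lon, +9·1° lat → SW at lon -124°, lat 29°.
Subsquare l=11, a=0: +11·0.0833333° lon, +0·0.0416667° lat → SW at lon -123.083°, lat 29°.
Cell spans 0.0833333° lon × 0.0416667° lat. NE corner is SW corner plus one full cell.
latitude 29.0417, longitude -123.0000.

29.0417, -123.0000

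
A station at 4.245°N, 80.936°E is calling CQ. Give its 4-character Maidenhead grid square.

Shift to the Maidenhead origin (180°W, 90°S): lon 260.94, lat 94.25.
Field (20°×10°, letters A–R): lon ⌊260.94/20⌋ = 13 → N; lat ⌊94.25/10⌋ = 9 → J.
Square (2°×1°, digits 0–9): lon ⌊0.94/2⌋ = 0; lat ⌊4.25/1⌋ = 4.

NJ04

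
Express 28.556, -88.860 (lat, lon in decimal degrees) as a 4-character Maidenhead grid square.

EL58

Shift to the Maidenhead origin (180°W, 90°S): lon 91.14, lat 118.56.
Field: lon ⌊91.14/20⌋ = 4 → E; lat ⌊118.56/10⌋ = 11 → L.
Square: lon ⌊11.14/2⌋ = 5; lat ⌊8.56/1⌋ = 8.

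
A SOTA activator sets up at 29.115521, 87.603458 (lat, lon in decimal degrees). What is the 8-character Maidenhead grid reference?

Add 180° to longitude and 90° to latitude: 267.60346, 119.11552.
Field (20°×10°, letters A–R): 267.60346/20 → 13 → N, 119.11552/10 → 11 → L; chars NL.
Square (2°×1°, digits 0–9): 7.60346/2 → 3, 9.11552/1 → 9; chars 39.
Subsquare (5′×2.5′, letters a–x): 1.60346/0.0833333 → 19 → t, 0.11552/0.0416667 → 2 → c; chars tc.
Extended square (30″×15″, digits 0–9): 0.02012/0.00833333 → 2, 0.03219/0.00416667 → 7; chars 27.

NL39tc27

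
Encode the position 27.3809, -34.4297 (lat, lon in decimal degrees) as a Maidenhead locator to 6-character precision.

Add 180° to longitude and 90° to latitude: 145.5703, 117.3809.
Field: 145.5703/20 → 7 → H, 117.3809/10 → 11 → L; chars HL.
Square: 5.5703/2 → 2, 7.3809/1 → 7; chars 27.
Subsquare: 1.5703/0.0833333 → 18 → s, 0.3809/0.0416667 → 9 → j; chars sj.

HL27sj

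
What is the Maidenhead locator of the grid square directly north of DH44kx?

DH45ka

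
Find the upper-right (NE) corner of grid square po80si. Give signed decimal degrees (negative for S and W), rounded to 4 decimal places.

50.3750, 137.5833

Field P=15, O=14: +15·20° lon, +14·10° lat → SW at lon 120°, lat 50°.
Square 8, 0: +8·2° lon, +0·1° lat → SW at lon 136°, lat 50°.
Subsquare s=18, i=8: +18·0.0833333° lon, +8·0.0416667° lat → SW at lon 137.5°, lat 50.3333°.
Cell spans 0.0833333° lon × 0.0416667° lat. NE corner is SW corner plus one full cell.
latitude 50.3750, longitude 137.5833.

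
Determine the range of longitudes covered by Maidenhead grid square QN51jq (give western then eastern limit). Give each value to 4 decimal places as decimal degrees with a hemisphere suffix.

150.7500° E, 150.8333° E

Field Q=16, N=13: +16·20° lon, +13·10° lat → SW at lon 140°, lat 40°.
Square 5, 1: +5·2° lon, +1·1° lat → SW at lon 150°, lat 41°.
Subsquare j=9, q=16: +9·0.0833333° lon, +16·0.0416667° lat → SW at lon 150.75°, lat 41.6667°.
Cell spans 0.0833333° lon × 0.0416667° lat.
west 150.7500° E, east 150.8333° E.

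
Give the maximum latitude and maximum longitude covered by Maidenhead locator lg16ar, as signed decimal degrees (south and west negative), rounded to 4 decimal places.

Field L=11, G=6: +11·20° lon, +6·10° lat → SW at lon 40°, lat -30°.
Square 1, 6: +1·2° lon, +6·1° lat → SW at lon 42°, lat -24°.
Subsquare a=0, r=17: +0·0.0833333° lon, +17·0.0416667° lat → SW at lon 42°, lat -23.2917°.
Cell spans 0.0833333° lon × 0.0416667° lat. NE corner is SW corner plus one full cell.
latitude -23.2500, longitude 42.0833.

-23.2500, 42.0833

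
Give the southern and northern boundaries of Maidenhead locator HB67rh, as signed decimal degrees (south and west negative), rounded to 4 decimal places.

Field H=7, B=1: +7·20° lon, +1·10° lat → SW at lon -40°, lat -80°.
Square 6, 7: +6·2° lon, +7·1° lat → SW at lon -28°, lat -73°.
Subsquare r=17, h=7: +17·0.0833333° lon, +7·0.0416667° lat → SW at lon -26.5833°, lat -72.7083°.
Cell spans 0.0833333° lon × 0.0416667° lat.
south -72.7083, north -72.6667.

-72.7083, -72.6667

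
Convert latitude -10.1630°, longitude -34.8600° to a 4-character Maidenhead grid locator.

HH29

Offset from 180°W / 90°S: lon 145.14°, lat 79.84°.
Field (20°×10°, letters A–R): 145.14/20 → 7 → H, 79.84/10 → 7 → H; chars HH.
Square (2°×1°, digits 0–9): 5.14/2 → 2, 9.84/1 → 9; chars 29.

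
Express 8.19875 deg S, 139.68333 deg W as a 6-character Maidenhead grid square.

Add 180° to longitude and 90° to latitude: 40.3167, 81.8012.
Field (20°×10°, letters A–R): lon ⌊40.3167/20⌋ = 2 → C; lat ⌊81.8012/10⌋ = 8 → I.
Square (2°×1°, digits 0–9): lon ⌊0.3167/2⌋ = 0; lat ⌊1.8012/1⌋ = 1.
Subsquare (5′×2.5′, letters a–x): lon ⌊0.3167/0.0833333⌋ = 3 → d; lat ⌊0.8012/0.0416667⌋ = 19 → t.

CI01dt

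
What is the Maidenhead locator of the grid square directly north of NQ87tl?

NQ87tm

Latitude subsquare l = 11; +1 → 12 = m.
The longitude characters are unchanged.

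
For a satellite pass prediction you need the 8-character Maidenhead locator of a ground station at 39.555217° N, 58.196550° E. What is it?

Add 180° to longitude and 90° to latitude: 238.19655, 129.55522.
Field (20°×10°, letters A–R): lon ⌊238.19655/20⌋ = 11 → L; lat ⌊129.55522/10⌋ = 12 → M.
Square (2°×1°, digits 0–9): lon ⌊18.19655/2⌋ = 9; lat ⌊9.55522/1⌋ = 9.
Subsquare (5′×2.5′, letters a–x): lon ⌊0.19655/0.0833333⌋ = 2 → c; lat ⌊0.55522/0.0416667⌋ = 13 → n.
Extended square (30″×15″, digits 0–9): lon ⌊0.02988/0.00833333⌋ = 3; lat ⌊0.01355/0.00416667⌋ = 3.

LM99cn33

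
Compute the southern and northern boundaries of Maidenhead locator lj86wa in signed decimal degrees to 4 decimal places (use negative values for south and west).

Field L=11, J=9: +11·20° lon, +9·10° lat → SW at lon 40°, lat 0°.
Square 8, 6: +8·2° lon, +6·1° lat → SW at lon 56°, lat 6°.
Subsquare w=22, a=0: +22·0.0833333° lon, +0·0.0416667° lat → SW at lon 57.8333°, lat 6°.
Cell spans 0.0833333° lon × 0.0416667° lat.
south 6.0000, north 6.0417.

6.0000, 6.0417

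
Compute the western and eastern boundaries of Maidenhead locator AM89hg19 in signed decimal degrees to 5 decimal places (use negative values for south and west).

Field A=0, M=12: +0·20° lon, +12·10° lat → SW at lon -180°, lat 30°.
Square 8, 9: +8·2° lon, +9·1° lat → SW at lon -164°, lat 39°.
Subsquare h=7, g=6: +7·0.0833333° lon, +6·0.0416667° lat → SW at lon -163.417°, lat 39.25°.
Extended square 1, 9: +1·0.00833333° lon, +9·0.00416667° lat → SW at lon -163.408°, lat 39.2875°.
Cell spans 0.00833333° lon × 0.00416667° lat.
west -163.40833, east -163.40000.

-163.40833, -163.40000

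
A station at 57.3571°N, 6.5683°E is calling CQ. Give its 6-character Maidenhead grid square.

JO37gi

Add 180° to longitude and 90° to latitude: 186.5683, 147.3571.
Field: 186.5683/20 → 9 → J, 147.3571/10 → 14 → O; chars JO.
Square: 6.5683/2 → 3, 7.3571/1 → 7; chars 37.
Subsquare: 0.5683/0.0833333 → 6 → g, 0.3571/0.0416667 → 8 → i; chars gi.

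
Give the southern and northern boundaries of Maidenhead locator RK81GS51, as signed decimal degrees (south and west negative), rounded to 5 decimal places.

Field R=17, K=10: +17·20° lon, +10·10° lat → SW at lon 160°, lat 10°.
Square 8, 1: +8·2° lon, +1·1° lat → SW at lon 176°, lat 11°.
Subsquare g=6, s=18: +6·0.0833333° lon, +18·0.0416667° lat → SW at lon 176.5°, lat 11.75°.
Extended square 5, 1: +5·0.00833333° lon, +1·0.00416667° lat → SW at lon 176.542°, lat 11.7542°.
Cell spans 0.00833333° lon × 0.00416667° lat.
south 11.75417, north 11.75833.

11.75417, 11.75833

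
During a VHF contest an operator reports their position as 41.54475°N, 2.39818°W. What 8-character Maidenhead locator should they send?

IN81tn20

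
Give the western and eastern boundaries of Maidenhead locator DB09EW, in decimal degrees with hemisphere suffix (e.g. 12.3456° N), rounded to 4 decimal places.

119.6667° W, 119.5833° W

Field D=3, B=1: +3·20° lon, +1·10° lat → SW at lon -120°, lat -80°.
Square 0, 9: +0·2° lon, +9·1° lat → SW at lon -120°, lat -71°.
Subsquare e=4, w=22: +4·0.0833333° lon, +22·0.0416667° lat → SW at lon -119.667°, lat -70.0833°.
Cell spans 0.0833333° lon × 0.0416667° lat.
west 119.6667° W, east 119.5833° W.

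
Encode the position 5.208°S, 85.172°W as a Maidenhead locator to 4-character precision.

EI74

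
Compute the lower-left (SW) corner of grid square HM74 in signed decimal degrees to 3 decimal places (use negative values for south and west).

34.000, -26.000

Field H=7, M=12: +7·20° lon, +12·10° lat → SW at lon -40°, lat 30°.
Square 7, 4: +7·2° lon, +4·1° lat → SW at lon -26°, lat 34°.
latitude 34.000, longitude -26.000.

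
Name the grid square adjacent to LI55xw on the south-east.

LI65av

Longitude subsquare x = 23; +1 → 24, wraps to 0 = a, carry into square.
Longitude square 5; +1 → 6.
Latitude subsquare w = 22; −1 → 21 = v.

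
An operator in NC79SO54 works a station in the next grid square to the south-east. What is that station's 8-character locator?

Longitude extended square 5; +1 → 6.
Latitude extended square 4; −1 → 3.

NC79so63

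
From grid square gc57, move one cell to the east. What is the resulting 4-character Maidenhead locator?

GC67

Longitude square 5; +1 → 6.
The latitude characters are unchanged.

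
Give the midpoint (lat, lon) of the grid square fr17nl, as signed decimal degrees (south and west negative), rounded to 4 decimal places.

Field F=5, R=17: +5·20° lon, +17·10° lat → SW at lon -80°, lat 80°.
Square 1, 7: +1·2° lon, +7·1° lat → SW at lon -78°, lat 87°.
Subsquare n=13, l=11: +13·0.0833333° lon, +11·0.0416667° lat → SW at lon -76.9167°, lat 87.4583°.
Cell spans 0.0833333° lon × 0.0416667° lat. Centre is SW corner plus half of each.
latitude 87.4792, longitude -76.8750.

87.4792, -76.8750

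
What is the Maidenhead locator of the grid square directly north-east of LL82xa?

Longitude subsquare x = 23; +1 → 24, wraps to 0 = a, carry into square.
Longitude square 8; +1 → 9.
Latitude subsquare a = 0; +1 → 1 = b.

LL92ab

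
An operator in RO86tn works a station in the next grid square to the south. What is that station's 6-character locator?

RO86tm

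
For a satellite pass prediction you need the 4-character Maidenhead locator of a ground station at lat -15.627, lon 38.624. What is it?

Shift to the Maidenhead origin (180°W, 90°S): lon 218.62, lat 74.37.
Field (20°×10°, letters A–R): 218.62/20 → 10 → K, 74.37/10 → 7 → H; chars KH.
Square (2°×1°, digits 0–9): 18.62/2 → 9, 4.37/1 → 4; chars 94.

KH94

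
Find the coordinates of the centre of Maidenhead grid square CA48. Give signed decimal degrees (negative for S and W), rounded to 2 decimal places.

Field C=2, A=0: +2·20° lon, +0·10° lat → SW at lon -140°, lat -90°.
Square 4, 8: +4·2° lon, +8·1° lat → SW at lon -132°, lat -82°.
Cell spans 2° lon × 1° lat. Centre is SW corner plus half of each.
latitude -81.50, longitude -131.00.

-81.50, -131.00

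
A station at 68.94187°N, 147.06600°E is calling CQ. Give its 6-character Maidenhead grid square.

QP38mw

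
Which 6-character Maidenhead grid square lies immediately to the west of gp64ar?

GP54xr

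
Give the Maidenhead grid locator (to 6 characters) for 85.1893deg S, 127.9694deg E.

PA34xt

Offset from 180°W / 90°S: lon 307.9694°, lat 4.8107°.
Field: lon ⌊307.9694/20⌋ = 15 → P; lat ⌊4.8107/10⌋ = 0 → A.
Square: lon ⌊7.9694/2⌋ = 3; lat ⌊4.8107/1⌋ = 4.
Subsquare: lon ⌊1.9694/0.0833333⌋ = 23 → x; lat ⌊0.8107/0.0416667⌋ = 19 → t.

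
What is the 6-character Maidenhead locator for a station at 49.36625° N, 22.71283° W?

HN89pi

Offset from 180°W / 90°S: lon 157.2872°, lat 139.3663°.
Field: 157.2872/20 → 7 → H, 139.3663/10 → 13 → N; chars HN.
Square: 17.2872/2 → 8, 9.3663/1 → 9; chars 89.
Subsquare: 1.2872/0.0833333 → 15 → p, 0.3663/0.0416667 → 8 → i; chars pi.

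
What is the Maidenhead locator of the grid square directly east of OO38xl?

OO48al

Longitude subsquare x = 23; +1 → 24, wraps to 0 = a, carry into square.
Longitude square 3; +1 → 4.
The latitude characters are unchanged.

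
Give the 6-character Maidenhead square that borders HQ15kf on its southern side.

HQ15ke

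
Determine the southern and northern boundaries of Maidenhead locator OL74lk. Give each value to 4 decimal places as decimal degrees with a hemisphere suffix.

Field O=14, L=11: +14·20° lon, +11·10° lat → SW at lon 100°, lat 20°.
Square 7, 4: +7·2° lon, +4·1° lat → SW at lon 114°, lat 24°.
Subsquare l=11, k=10: +11·0.0833333° lon, +10·0.0416667° lat → SW at lon 114.917°, lat 24.4167°.
Cell spans 0.0833333° lon × 0.0416667° lat.
south 24.4167° N, north 24.4583° N.

24.4167° N, 24.4583° N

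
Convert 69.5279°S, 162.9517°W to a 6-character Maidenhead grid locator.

Add 180° to longitude and 90° to latitude: 17.0483, 20.4721.
Field (20°×10°, letters A–R): lon ⌊17.0483/20⌋ = 0 → A; lat ⌊20.4721/10⌋ = 2 → C.
Square (2°×1°, digits 0–9): lon ⌊17.0483/2⌋ = 8; lat ⌊0.4721/1⌋ = 0.
Subsquare (5′×2.5′, letters a–x): lon ⌊1.0483/0.0833333⌋ = 12 → m; lat ⌊0.4721/0.0416667⌋ = 11 → l.

AC80ml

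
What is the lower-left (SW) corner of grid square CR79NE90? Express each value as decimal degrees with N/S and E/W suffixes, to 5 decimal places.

89.16667° N, 124.84167° W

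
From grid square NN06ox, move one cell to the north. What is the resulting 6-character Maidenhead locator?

NN07oa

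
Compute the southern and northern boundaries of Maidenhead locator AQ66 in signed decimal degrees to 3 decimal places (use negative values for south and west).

76.000, 77.000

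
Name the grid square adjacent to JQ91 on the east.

KQ01

Longitude square 9; +1 → 10, wraps to 0, carry into field.
Longitude field J = 9; +1 → 10 = K.
The latitude characters are unchanged.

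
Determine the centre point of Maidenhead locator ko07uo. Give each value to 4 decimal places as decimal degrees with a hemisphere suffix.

Field K=10, O=14: +10·20° lon, +14·10° lat → SW at lon 20°, lat 50°.
Square 0, 7: +0·2° lon, +7·1° lat → SW at lon 20°, lat 57°.
Subsquare u=20, o=14: +20·0.0833333° lon, +14·0.0416667° lat → SW at lon 21.6667°, lat 57.5833°.
Cell spans 0.0833333° lon × 0.0416667° lat. Centre is SW corner plus half of each.
latitude 57.6042° N, longitude 21.7083° E.

57.6042° N, 21.7083° E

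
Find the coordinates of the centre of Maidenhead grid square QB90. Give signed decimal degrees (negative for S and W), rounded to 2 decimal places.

Field Q=16, B=1: +16·20° lon, +1·10° lat → SW at lon 140°, lat -80°.
Square 9, 0: +9·2° lon, +0·1° lat → SW at lon 158°, lat -80°.
Cell spans 2° lon × 1° lat. Centre is SW corner plus half of each.
latitude -79.50, longitude 159.00.

-79.50, 159.00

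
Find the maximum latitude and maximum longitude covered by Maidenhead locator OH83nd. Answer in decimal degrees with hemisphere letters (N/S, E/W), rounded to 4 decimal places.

16.8333° S, 117.1667° E

Field O=14, H=7: +14·20° lon, +7·10° lat → SW at lon 100°, lat -20°.
Square 8, 3: +8·2° lon, +3·1° lat → SW at lon 116°, lat -17°.
Subsquare n=13, d=3: +13·0.0833333° lon, +3·0.0416667° lat → SW at lon 117.083°, lat -16.875°.
Cell spans 0.0833333° lon × 0.0416667° lat. NE corner is SW corner plus one full cell.
latitude 16.8333° S, longitude 117.1667° E.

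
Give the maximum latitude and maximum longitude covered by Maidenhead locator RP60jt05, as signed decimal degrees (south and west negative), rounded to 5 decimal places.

Field R=17, P=15: +17·20° lon, +15·10° lat → SW at lon 160°, lat 60°.
Square 6, 0: +6·2° lon, +0·1° lat → SW at lon 172°, lat 60°.
Subsquare j=9, t=19: +9·0.0833333° lon, +19·0.0416667° lat → SW at lon 172.75°, lat 60.7917°.
Extended square 0, 5: +0·0.00833333° lon, +5·0.00416667° lat → SW at lon 172.75°, lat 60.8125°.
Cell spans 0.00833333° lon × 0.00416667° lat. NE corner is SW corner plus one full cell.
latitude 60.81667, longitude 172.75833.

60.81667, 172.75833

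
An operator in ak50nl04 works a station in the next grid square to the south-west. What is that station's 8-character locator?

AK50ml93

Longitude extended square 0; −1 → -1, wraps to 9, carry into subsquare.
Longitude subsquare n = 13; −1 → 12 = m.
Latitude extended square 4; −1 → 3.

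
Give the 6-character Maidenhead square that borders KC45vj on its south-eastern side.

Longitude subsquare v = 21; +1 → 22 = w.
Latitude subsquare j = 9; −1 → 8 = i.

KC45wi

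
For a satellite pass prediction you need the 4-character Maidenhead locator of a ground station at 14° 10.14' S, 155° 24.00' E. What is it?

QH75

Offset from 180°W / 90°S: lon 335.40°, lat 75.83°.
Field: 335.40/20 → 16 → Q, 75.83/10 → 7 → H; chars QH.
Square: 15.40/2 → 7, 5.83/1 → 5; chars 75.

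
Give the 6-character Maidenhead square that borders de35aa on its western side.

DE25xa

Longitude subsquare a = 0; −1 → -1, wraps to 23 = x, carry into square.
Longitude square 3; −1 → 2.
The latitude characters are unchanged.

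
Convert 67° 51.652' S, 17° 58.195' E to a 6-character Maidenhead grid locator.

JC82xd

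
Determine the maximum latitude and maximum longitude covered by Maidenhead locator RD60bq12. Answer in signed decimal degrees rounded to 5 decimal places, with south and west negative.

Field R=17, D=3: +17·20° lon, +3·10° lat → SW at lon 160°, lat -60°.
Square 6, 0: +6·2° lon, +0·1° lat → SW at lon 172°, lat -60°.
Subsquare b=1, q=16: +1·0.0833333° lon, +16·0.0416667° lat → SW at lon 172.083°, lat -59.3333°.
Extended square 1, 2: +1·0.00833333° lon, +2·0.00416667° lat → SW at lon 172.092°, lat -59.325°.
Cell spans 0.00833333° lon × 0.00416667° lat. NE corner is SW corner plus one full cell.
latitude -59.32083, longitude 172.10000.

-59.32083, 172.10000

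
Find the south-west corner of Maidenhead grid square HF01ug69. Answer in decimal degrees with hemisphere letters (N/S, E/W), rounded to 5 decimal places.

38.71250° S, 38.28333° W

Field H=7, F=5: +7·20° lon, +5·10° lat → SW at lon -40°, lat -40°.
Square 0, 1: +0·2° lon, +1·1° lat → SW at lon -40°, lat -39°.
Subsquare u=20, g=6: +20·0.0833333° lon, +6·0.0416667° lat → SW at lon -38.3333°, lat -38.75°.
Extended square 6, 9: +6·0.00833333° lon, +9·0.00416667° lat → SW at lon -38.2833°, lat -38.7125°.
latitude 38.71250° S, longitude 38.28333° W.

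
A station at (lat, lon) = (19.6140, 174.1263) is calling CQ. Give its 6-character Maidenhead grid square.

RK79bo

Offset from 180°W / 90°S: lon 354.1263°, lat 109.6140°.
Field (20°×10°, letters A–R): lon ⌊354.1263/20⌋ = 17 → R; lat ⌊109.6140/10⌋ = 10 → K.
Square (2°×1°, digits 0–9): lon ⌊14.1263/2⌋ = 7; lat ⌊9.6140/1⌋ = 9.
Subsquare (5′×2.5′, letters a–x): lon ⌊0.1263/0.0833333⌋ = 1 → b; lat ⌊0.6140/0.0416667⌋ = 14 → o.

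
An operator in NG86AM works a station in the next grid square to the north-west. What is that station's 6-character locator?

NG76xn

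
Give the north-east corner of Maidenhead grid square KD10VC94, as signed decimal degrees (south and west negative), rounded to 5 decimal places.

-59.89583, 23.83333

Field K=10, D=3: +10·20° lon, +3·10° lat → SW at lon 20°, lat -60°.
Square 1, 0: +1·2° lon, +0·1° lat → SW at lon 22°, lat -60°.
Subsquare v=21, c=2: +21·0.0833333° lon, +2·0.0416667° lat → SW at lon 23.75°, lat -59.9167°.
Extended square 9, 4: +9·0.00833333° lon, +4·0.00416667° lat → SW at lon 23.825°, lat -59.9°.
Cell spans 0.00833333° lon × 0.00416667° lat. NE corner is SW corner plus one full cell.
latitude -59.89583, longitude 23.83333.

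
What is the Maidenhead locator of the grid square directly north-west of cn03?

BN94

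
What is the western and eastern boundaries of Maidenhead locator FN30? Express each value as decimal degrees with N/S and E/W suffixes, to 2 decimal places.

Field F=5, N=13: +5·20° lon, +13·10° lat → SW at lon -80°, lat 40°.
Square 3, 0: +3·2° lon, +0·1° lat → SW at lon -74°, lat 40°.
Cell spans 2° lon × 1° lat.
west 74.00° W, east 72.00° W.

74.00° W, 72.00° W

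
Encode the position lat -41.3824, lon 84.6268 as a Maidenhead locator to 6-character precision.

NE28ho

Add 180° to longitude and 90° to latitude: 264.6268, 48.6176.
Field: lon ⌊264.6268/20⌋ = 13 → N; lat ⌊48.6176/10⌋ = 4 → E.
Square: lon ⌊4.6268/2⌋ = 2; lat ⌊8.6176/1⌋ = 8.
Subsquare: lon ⌊0.6268/0.0833333⌋ = 7 → h; lat ⌊0.6176/0.0416667⌋ = 14 → o.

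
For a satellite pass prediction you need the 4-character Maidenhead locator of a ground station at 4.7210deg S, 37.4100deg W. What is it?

HI15

Add 180° to longitude and 90° to latitude: 142.59, 85.28.
Field: lon ⌊142.59/20⌋ = 7 → H; lat ⌊85.28/10⌋ = 8 → I.
Square: lon ⌊2.59/2⌋ = 1; lat ⌊5.28/1⌋ = 5.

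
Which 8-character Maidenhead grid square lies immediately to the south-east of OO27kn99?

OO27ln08

Longitude extended square 9; +1 → 10, wraps to 0, carry into subsquare.
Longitude subsquare k = 10; +1 → 11 = l.
Latitude extended square 9; −1 → 8.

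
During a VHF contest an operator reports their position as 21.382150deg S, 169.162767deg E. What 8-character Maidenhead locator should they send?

Shift to the Maidenhead origin (180°W, 90°S): lon 349.16277, lat 68.61785.
Field: lon ⌊349.16277/20⌋ = 17 → R; lat ⌊68.61785/10⌋ = 6 → G.
Square: lon ⌊9.16277/2⌋ = 4; lat ⌊8.61785/1⌋ = 8.
Subsquare: lon ⌊1.16277/0.0833333⌋ = 13 → n; lat ⌊0.61785/0.0416667⌋ = 14 → o.
Extended square: lon ⌊0.07943/0.00833333⌋ = 9; lat ⌊0.03452/0.00416667⌋ = 8.

RG48no98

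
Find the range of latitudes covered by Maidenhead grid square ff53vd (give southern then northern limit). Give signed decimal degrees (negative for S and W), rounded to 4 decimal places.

Field F=5, F=5: +5·20° lon, +5·10° lat → SW at lon -80°, lat -40°.
Square 5, 3: +5·2° lon, +3·1° lat → SW at lon -70°, lat -37°.
Subsquare v=21, d=3: +21·0.0833333° lon, +3·0.0416667° lat → SW at lon -68.25°, lat -36.875°.
Cell spans 0.0833333° lon × 0.0416667° lat.
south -36.8750, north -36.8333.

-36.8750, -36.8333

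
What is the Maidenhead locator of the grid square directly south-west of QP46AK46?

Longitude extended square 4; −1 → 3.
Latitude extended square 6; −1 → 5.

QP46ak35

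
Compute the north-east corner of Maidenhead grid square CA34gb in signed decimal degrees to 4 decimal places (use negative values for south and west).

-85.9167, -133.4167

Field C=2, A=0: +2·20° lon, +0·10° lat → SW at lon -140°, lat -90°.
Square 3, 4: +3·2° lon, +4·1° lat → SW at lon -134°, lat -86°.
Subsquare g=6, b=1: +6·0.0833333° lon, +1·0.0416667° lat → SW at lon -133.5°, lat -85.9583°.
Cell spans 0.0833333° lon × 0.0416667° lat. NE corner is SW corner plus one full cell.
latitude -85.9167, longitude -133.4167.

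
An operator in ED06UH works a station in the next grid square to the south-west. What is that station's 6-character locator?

ED06tg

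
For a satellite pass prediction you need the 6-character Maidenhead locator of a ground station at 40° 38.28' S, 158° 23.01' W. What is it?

Add 180° to longitude and 90° to latitude: 21.6165, 49.3620.
Field: lon ⌊21.6165/20⌋ = 1 → B; lat ⌊49.3620/10⌋ = 4 → E.
Square: lon ⌊1.6165/2⌋ = 0; lat ⌊9.3620/1⌋ = 9.
Subsquare: lon ⌊1.6165/0.0833333⌋ = 19 → t; lat ⌊0.3620/0.0416667⌋ = 8 → i.

BE09ti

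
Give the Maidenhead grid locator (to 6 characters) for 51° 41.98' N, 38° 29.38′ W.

HO01sq

Offset from 180°W / 90°S: lon 141.5103°, lat 141.6997°.
Field: lon ⌊141.5103/20⌋ = 7 → H; lat ⌊141.6997/10⌋ = 14 → O.
Square: lon ⌊1.5103/2⌋ = 0; lat ⌊1.6997/1⌋ = 1.
Subsquare: lon ⌊1.5103/0.0833333⌋ = 18 → s; lat ⌊0.6997/0.0416667⌋ = 16 → q.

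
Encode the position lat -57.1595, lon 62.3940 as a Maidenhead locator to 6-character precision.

Shift to the Maidenhead origin (180°W, 90°S): lon 242.3940, lat 32.8405.
Field: 242.3940/20 → 12 → M, 32.8405/10 → 3 → D; chars MD.
Square: 2.3940/2 → 1, 2.8405/1 → 2; chars 12.
Subsquare: 0.3940/0.0833333 → 4 → e, 0.8405/0.0416667 → 20 → u; chars eu.

MD12eu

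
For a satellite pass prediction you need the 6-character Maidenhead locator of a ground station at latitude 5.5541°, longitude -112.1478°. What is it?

DJ35wn

Shift to the Maidenhead origin (180°W, 90°S): lon 67.8522, lat 95.5541.
Field: 67.8522/20 → 3 → D, 95.5541/10 → 9 → J; chars DJ.
Square: 7.8522/2 → 3, 5.5541/1 → 5; chars 35.
Subsquare: 1.8522/0.0833333 → 22 → w, 0.5541/0.0416667 → 13 → n; chars wn.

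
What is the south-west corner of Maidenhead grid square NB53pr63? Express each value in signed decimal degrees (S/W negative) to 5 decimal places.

Field N=13, B=1: +13·20° lon, +1·10° lat → SW at lon 80°, lat -80°.
Square 5, 3: +5·2° lon, +3·1° lat → SW at lon 90°, lat -77°.
Subsquare p=15, r=17: +15·0.0833333° lon, +17·0.0416667° lat → SW at lon 91.25°, lat -76.2917°.
Extended square 6, 3: +6·0.00833333° lon, +3·0.00416667° lat → SW at lon 91.3°, lat -76.2792°.
latitude -76.27917, longitude 91.30000.

-76.27917, 91.30000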